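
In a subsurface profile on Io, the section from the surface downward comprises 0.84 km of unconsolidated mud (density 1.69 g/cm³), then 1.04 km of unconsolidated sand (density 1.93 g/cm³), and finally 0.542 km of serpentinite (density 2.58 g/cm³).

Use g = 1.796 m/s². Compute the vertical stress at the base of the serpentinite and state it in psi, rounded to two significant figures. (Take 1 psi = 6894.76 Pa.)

1300 psi

unconsolidated mud: 1690 kg/m³ × 1.796 m/s² × 840 m = 2.550×10^6 Pa = 369.8 psi
unconsolidated sand: 1930 kg/m³ × 1.796 m/s² × 1040 m = 3.605×10^6 Pa = 522.9 psi
serpentinite: 2580 kg/m³ × 1.796 m/s² × 542 m = 2.511×10^6 Pa = 364.3 psi
Total = 369.8 + 522.9 + 364.3 = 1256.9 psi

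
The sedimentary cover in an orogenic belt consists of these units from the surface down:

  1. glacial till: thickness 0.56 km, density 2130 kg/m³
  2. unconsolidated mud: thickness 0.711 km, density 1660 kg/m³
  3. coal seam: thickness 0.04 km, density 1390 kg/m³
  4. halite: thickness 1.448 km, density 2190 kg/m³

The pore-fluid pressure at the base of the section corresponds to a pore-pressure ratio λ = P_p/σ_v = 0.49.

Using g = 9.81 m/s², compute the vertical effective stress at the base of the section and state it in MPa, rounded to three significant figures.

28.0 MPa

Overburden (lithostatic) stress σ_v:
glacial till: 2130 kg/m³ × 9.81 m/s² × 560 m = 1.170×10^7 Pa = 11.70 MPa
unconsolidated mud: 1660 kg/m³ × 9.81 m/s² × 711 m = 1.158×10^7 Pa = 11.58 MPa
coal seam: 1390 kg/m³ × 9.81 m/s² × 40 m = 5.454×10^5 Pa = 0.5454 MPa
halite: 2190 kg/m³ × 9.81 m/s² × 1448 m = 3.111×10^7 Pa = 31.11 MPa
Total = 11.70 + 11.58 + 0.5454 + 31.11 = 54.934 MPa
Pore pressure P_p = λ·σ_v = 0.49 × 54.93 MPa = 26.92 MPa
Effective stress σ' = σ_v − P_p = 54.93 − 26.92 = 28.016 MPa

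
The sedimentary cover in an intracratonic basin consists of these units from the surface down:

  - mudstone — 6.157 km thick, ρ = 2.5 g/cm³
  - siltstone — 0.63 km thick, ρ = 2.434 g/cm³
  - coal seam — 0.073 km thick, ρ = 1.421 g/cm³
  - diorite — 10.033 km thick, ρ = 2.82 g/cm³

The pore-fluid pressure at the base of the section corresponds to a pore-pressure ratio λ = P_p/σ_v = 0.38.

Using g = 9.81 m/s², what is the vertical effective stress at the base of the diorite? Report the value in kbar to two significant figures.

Overburden (lithostatic) stress σ_v:
mudstone: 2500 kg/m³ × 9.81 m/s² × 6157 m = 1.510×10^8 Pa = 151.0 MPa
siltstone: 2434 kg/m³ × 9.81 m/s² × 630 m = 1.504×10^7 Pa = 15.04 MPa
coal seam: 1421 kg/m³ × 9.81 m/s² × 73 m = 1.018×10^6 Pa = 1.018 MPa
diorite: 2820 kg/m³ × 9.81 m/s² × 10033 m = 2.776×10^8 Pa = 277.6 MPa
Total = 151.0 + 15.04 + 1.018 + 277.6 = 444.62 MPa
Pore pressure P_p = λ·σ_v = 0.38 × 444.6 MPa = 169.0 MPa
Effective stress σ' = σ_v − P_p = 444.6 − 169.0 = 275.66 MPa = 2.7566 kbar

2.8 kbar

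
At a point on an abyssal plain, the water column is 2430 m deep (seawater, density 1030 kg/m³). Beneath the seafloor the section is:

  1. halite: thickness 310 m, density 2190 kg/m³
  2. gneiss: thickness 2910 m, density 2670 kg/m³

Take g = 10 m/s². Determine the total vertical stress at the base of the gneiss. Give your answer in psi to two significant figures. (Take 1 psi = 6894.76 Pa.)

seawater: 1030 kg/m³ × 10 m/s² × 2430 m = 2.503×10^7 Pa = 3630 psi
halite: 2190 kg/m³ × 10 m/s² × 310 m = 6.789×10^6 Pa = 984.7 psi
gneiss: 2670 kg/m³ × 10 m/s² × 2910 m = 7.770×10^7 Pa = 11269 psi
Total = 3630 + 984.7 + 11269 = 15884 psi

16000 psi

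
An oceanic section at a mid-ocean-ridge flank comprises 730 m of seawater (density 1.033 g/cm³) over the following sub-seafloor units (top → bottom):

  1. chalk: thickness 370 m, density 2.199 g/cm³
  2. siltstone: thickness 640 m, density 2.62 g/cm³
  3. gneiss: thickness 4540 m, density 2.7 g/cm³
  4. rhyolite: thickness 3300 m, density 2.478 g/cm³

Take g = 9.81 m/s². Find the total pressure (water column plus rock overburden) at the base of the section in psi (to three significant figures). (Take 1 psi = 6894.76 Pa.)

33700 psi

seawater: 1033 kg/m³ × 9.81 m/s² × 730 m = 7.398×10^6 Pa = 1073 psi
chalk: 2199 kg/m³ × 9.81 m/s² × 370 m = 7.982×10^6 Pa = 1158 psi
siltstone: 2620 kg/m³ × 9.81 m/s² × 640 m = 1.645×10^7 Pa = 2386 psi
gneiss: 2700 kg/m³ × 9.81 m/s² × 4540 m = 1.203×10^8 Pa = 17441 psi
rhyolite: 2478 kg/m³ × 9.81 m/s² × 3300 m = 8.022×10^7 Pa = 11635 psi
Total = 1073 + 1158 + 2386 + 17441 + 11635 = 33692 psi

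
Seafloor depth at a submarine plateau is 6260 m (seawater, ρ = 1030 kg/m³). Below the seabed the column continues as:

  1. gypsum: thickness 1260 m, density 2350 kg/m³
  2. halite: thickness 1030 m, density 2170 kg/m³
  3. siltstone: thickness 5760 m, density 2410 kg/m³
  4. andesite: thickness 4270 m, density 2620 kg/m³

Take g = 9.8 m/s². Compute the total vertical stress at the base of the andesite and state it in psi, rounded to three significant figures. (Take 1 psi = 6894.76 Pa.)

seawater: 1030 kg/m³ × 9.8 m/s² × 6260 m = 6.319×10^7 Pa = 9165 psi
gypsum: 2350 kg/m³ × 9.8 m/s² × 1260 m = 2.902×10^7 Pa = 4209 psi
halite: 2170 kg/m³ × 9.8 m/s² × 1030 m = 2.190×10^7 Pa = 3177 psi
siltstone: 2410 kg/m³ × 9.8 m/s² × 5760 m = 1.360×10^8 Pa = 19731 psi
andesite: 2620 kg/m³ × 9.8 m/s² × 4270 m = 1.096×10^8 Pa = 15901 psi
Total = 9165 + 4209 + 3177 + 19731 + 15901 = 52183 psi

52200 psi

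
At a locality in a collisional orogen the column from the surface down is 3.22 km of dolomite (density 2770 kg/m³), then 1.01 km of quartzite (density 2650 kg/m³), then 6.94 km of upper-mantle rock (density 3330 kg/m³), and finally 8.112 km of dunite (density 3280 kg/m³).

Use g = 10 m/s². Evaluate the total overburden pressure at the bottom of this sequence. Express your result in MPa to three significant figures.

dolomite: 2770 kg/m³ × 10 m/s² × 3220 m = 8.919×10^7 Pa = 89.19 MPa
quartzite: 2650 kg/m³ × 10 m/s² × 1010 m = 2.676×10^7 Pa = 26.77 MPa
upper-mantle rock: 3330 kg/m³ × 10 m/s² × 6940 m = 2.311×10^8 Pa = 231.1 MPa
dunite: 3280 kg/m³ × 10 m/s² × 8112 m = 2.661×10^8 Pa = 266.1 MPa
Total = 89.19 + 26.77 + 231.1 + 266.1 = 613.13 MPa

613 MPa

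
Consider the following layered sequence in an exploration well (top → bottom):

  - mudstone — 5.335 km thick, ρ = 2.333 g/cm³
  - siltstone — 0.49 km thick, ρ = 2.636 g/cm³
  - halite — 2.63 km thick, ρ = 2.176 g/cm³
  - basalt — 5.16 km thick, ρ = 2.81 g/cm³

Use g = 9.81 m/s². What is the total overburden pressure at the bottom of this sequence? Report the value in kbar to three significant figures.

3.33 kbar

mudstone: 2333 kg/m³ × 9.81 m/s² × 5335 m = 1.221×10^8 Pa = 1.221 kbar
siltstone: 2636 kg/m³ × 9.81 m/s² × 490 m = 1.267×10^7 Pa = 0.1267 kbar
halite: 2176 kg/m³ × 9.81 m/s² × 2630 m = 5.614×10^7 Pa = 0.5614 kbar
basalt: 2810 kg/m³ × 9.81 m/s² × 5160 m = 1.422×10^8 Pa = 1.422 kbar
Total = 1.221 + 0.1267 + 0.5614 + 1.422 = 3.3315 kbar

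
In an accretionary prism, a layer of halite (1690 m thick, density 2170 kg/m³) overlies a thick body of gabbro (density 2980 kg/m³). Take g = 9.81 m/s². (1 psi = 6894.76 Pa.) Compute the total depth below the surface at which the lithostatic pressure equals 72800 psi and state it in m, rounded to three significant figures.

Pressure at base of upper layers: 2170×9.81×1690 = 3.598×10^7 Pa = 5218 psi
Remaining pressure to be supplied by gabbro: 5.019×10^8 − 3.598×10^7 = 4.660×10^8 Pa
Additional depth in gabbro = 4.660×10^8 Pa / (2980 kg/m³ × 9.81 m/s²) = 15939 m
Total depth = 1690 m + 15939 m = 17629 m

17600 m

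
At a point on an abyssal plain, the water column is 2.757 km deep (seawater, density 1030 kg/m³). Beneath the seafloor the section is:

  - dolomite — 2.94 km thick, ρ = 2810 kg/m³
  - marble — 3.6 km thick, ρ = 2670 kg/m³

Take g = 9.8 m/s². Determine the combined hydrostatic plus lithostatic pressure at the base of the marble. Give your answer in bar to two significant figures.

2000 bar

seawater: 1030 kg/m³ × 9.8 m/s² × 2757 m = 2.783×10^7 Pa = 278.3 bar
dolomite: 2810 kg/m³ × 9.8 m/s² × 2940 m = 8.096×10^7 Pa = 809.6 bar
marble: 2670 kg/m³ × 9.8 m/s² × 3600 m = 9.420×10^7 Pa = 942.0 bar
Total = 278.3 + 809.6 + 942.0 = 2029.9 bar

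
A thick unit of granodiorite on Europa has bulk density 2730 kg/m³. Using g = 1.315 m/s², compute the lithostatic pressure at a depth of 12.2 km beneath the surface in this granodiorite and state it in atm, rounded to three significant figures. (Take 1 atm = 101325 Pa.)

432 atm

granodiorite: 2730 kg/m³ × 1.315 m/s² × 12200 m = 4.380×10^7 Pa = 432.2 atm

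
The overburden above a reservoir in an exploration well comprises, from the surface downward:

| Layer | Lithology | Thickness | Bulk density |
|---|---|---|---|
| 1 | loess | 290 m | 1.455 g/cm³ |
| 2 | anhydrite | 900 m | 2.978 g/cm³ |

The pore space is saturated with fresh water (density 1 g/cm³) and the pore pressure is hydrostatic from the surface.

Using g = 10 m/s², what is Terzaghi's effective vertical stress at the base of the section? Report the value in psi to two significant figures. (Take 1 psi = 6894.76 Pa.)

2800 psi

Overburden (lithostatic) stress σ_v:
loess: 1455 kg/m³ × 10 m/s² × 290 m = 4.220×10^6 Pa = 4.220 MPa
anhydrite: 2978 kg/m³ × 10 m/s² × 900 m = 2.680×10^7 Pa = 26.80 MPa
Total = 4.220 + 26.80 = 31.021 MPa
Pore pressure P_p = 1000 kg/m³ × 10 m/s² × 1190 m = 1.190×10^7 Pa = 11.90 MPa
Effective stress σ' = σ_v − P_p = 31.02 − 11.90 = 19.122 MPa = 2773.3 psi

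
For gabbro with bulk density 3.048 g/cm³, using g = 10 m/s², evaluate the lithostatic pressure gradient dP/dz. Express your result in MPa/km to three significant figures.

dP/dz = ρg = 3048 kg/m³ × 10 m/s² = 30480 Pa/m
= 30480 Pa/m × (1 MPa/km / 1000.0 Pa/m) = 30.480 MPa/km

30.5 MPa/km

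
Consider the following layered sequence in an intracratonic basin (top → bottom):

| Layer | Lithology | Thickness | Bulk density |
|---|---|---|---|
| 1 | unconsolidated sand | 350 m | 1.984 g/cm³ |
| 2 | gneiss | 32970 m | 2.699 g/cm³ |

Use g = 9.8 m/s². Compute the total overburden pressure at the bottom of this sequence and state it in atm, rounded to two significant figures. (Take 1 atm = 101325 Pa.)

unconsolidated sand: 1984 kg/m³ × 9.8 m/s² × 350 m = 6.805×10^6 Pa = 67.16 atm
gneiss: 2699 kg/m³ × 9.8 m/s² × 32970 m = 8.721×10^8 Pa = 8607 atm
Total = 67.16 + 8607 = 8673.8 atm

8700 atm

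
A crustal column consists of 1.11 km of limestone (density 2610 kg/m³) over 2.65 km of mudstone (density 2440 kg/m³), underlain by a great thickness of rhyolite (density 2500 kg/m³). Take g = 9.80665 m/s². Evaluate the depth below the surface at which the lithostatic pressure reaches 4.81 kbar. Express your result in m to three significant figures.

Pressure at base of upper layers: 2610×9.80665×1110 + 2440×9.80665×2650 = 9.182×10^7 Pa = 0.9182 kbar
Remaining pressure to be supplied by rhyolite: 4.810×10^8 − 9.182×10^7 = 3.892×10^8 Pa
Additional depth in rhyolite = 3.892×10^8 Pa / (2500 kg/m³ × 9.80665 m/s²) = 15874 m
Total depth = 3760 m + 15874 m = 19634 m

19600 m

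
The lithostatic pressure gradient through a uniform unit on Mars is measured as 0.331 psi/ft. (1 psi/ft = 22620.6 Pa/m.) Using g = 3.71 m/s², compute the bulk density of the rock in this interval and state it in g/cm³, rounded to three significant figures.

2.02 g/cm³

ρ = (dP/dz)/g = 0.331 psi/ft / 3.71 m/s² = 7487.4 Pa/m / 3.71 m/s² = 2018.2 kg/m³
= 2.018 g/cm³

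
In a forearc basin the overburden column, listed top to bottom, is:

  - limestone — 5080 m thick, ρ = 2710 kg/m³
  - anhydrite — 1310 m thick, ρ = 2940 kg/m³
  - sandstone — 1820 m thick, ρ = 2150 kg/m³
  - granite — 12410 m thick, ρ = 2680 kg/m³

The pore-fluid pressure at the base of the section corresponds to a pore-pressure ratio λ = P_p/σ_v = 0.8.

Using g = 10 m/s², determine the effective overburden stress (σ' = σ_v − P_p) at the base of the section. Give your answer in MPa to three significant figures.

110 MPa

Overburden (lithostatic) stress σ_v:
limestone: 2710 kg/m³ × 10 m/s² × 5080 m = 1.377×10^8 Pa = 137.7 MPa
anhydrite: 2940 kg/m³ × 10 m/s² × 1310 m = 3.851×10^7 Pa = 38.51 MPa
sandstone: 2150 kg/m³ × 10 m/s² × 1820 m = 3.913×10^7 Pa = 39.13 MPa
granite: 2680 kg/m³ × 10 m/s² × 12410 m = 3.326×10^8 Pa = 332.6 MPa
Total = 137.7 + 38.51 + 39.13 + 332.6 = 547.90 MPa
Pore pressure P_p = λ·σ_v = 0.8 × 547.9 MPa = 438.3 MPa
Effective stress σ' = σ_v − P_p = 547.9 − 438.3 = 109.58 MPa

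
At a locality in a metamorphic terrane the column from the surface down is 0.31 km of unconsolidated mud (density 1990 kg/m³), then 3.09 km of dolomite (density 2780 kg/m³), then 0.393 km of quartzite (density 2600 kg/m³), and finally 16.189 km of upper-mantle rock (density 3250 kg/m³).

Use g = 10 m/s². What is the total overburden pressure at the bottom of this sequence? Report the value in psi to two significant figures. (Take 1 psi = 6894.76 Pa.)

unconsolidated mud: 1990 kg/m³ × 10 m/s² × 310 m = 6.169×10^6 Pa = 894.7 psi
dolomite: 2780 kg/m³ × 10 m/s² × 3090 m = 8.590×10^7 Pa = 12459 psi
quartzite: 2600 kg/m³ × 10 m/s² × 393 m = 1.022×10^7 Pa = 1482 psi
upper-mantle rock: 3250 kg/m³ × 10 m/s² × 16189 m = 5.261×10^8 Pa = 76311 psi
Total = 894.7 + 12459 + 1482 + 76311 = 91146 psi

91000 psi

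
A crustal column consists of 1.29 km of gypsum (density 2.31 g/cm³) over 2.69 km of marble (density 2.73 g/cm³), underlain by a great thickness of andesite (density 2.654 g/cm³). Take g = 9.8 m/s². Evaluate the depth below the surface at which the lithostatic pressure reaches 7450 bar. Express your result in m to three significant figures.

28700 m

Pressure at base of upper layers: 2310×9.8×1290 + 2730×9.8×2690 = 1.012×10^8 Pa = 1012 bar
Remaining pressure to be supplied by andesite: 7.450×10^8 − 1.012×10^8 = 6.438×10^8 Pa
Additional depth in andesite = 6.438×10^8 Pa / (2654 kg/m³ × 9.8 m/s²) = 24754 m
Total depth = 3980 m + 24754 m = 28734 m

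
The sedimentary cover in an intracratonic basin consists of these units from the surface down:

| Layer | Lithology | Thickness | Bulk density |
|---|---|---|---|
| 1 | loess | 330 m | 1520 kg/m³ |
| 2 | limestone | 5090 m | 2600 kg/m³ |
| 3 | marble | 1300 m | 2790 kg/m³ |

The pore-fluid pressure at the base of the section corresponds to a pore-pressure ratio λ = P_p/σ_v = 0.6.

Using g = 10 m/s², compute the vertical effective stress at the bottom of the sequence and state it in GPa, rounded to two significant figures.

Overburden (lithostatic) stress σ_v:
loess: 1520 kg/m³ × 10 m/s² × 330 m = 5.016×10^6 Pa = 5.016 MPa
limestone: 2600 kg/m³ × 10 m/s² × 5090 m = 1.323×10^8 Pa = 132.3 MPa
marble: 2790 kg/m³ × 10 m/s² × 1300 m = 3.627×10^7 Pa = 36.27 MPa
Total = 5.016 + 132.3 + 36.27 = 173.63 MPa
Pore pressure P_p = λ·σ_v = 0.6 × 173.6 MPa = 104.2 MPa
Effective stress σ' = σ_v − P_p = 173.6 − 104.2 = 69.450 MPa = 0.069450 GPa

0.069 GPa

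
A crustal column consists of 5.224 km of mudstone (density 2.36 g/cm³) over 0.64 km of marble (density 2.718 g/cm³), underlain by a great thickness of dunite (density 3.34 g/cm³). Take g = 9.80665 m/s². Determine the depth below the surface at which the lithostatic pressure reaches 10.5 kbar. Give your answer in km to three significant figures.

Pressure at base of upper layers: 2360×9.80665×5224 + 2718×9.80665×640 = 1.380×10^8 Pa = 1.380 kbar
Remaining pressure to be supplied by dunite: 1.050×10^9 − 1.380×10^8 = 9.120×10^8 Pa
Additional depth in dunite = 9.120×10^8 Pa / (3340 kg/m³ × 9.80665 m/s²) = 27845 m
Total depth = 5864 m + 27845 m = 33709 m
= 33.709 km

33.7 km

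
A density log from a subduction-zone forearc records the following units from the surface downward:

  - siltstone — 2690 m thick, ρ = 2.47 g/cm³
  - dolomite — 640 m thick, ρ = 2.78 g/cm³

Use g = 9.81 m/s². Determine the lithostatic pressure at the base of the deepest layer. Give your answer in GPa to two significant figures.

siltstone: 2470 kg/m³ × 9.81 m/s² × 2690 m = 6.518×10^7 Pa = 0.06518 GPa
dolomite: 2780 kg/m³ × 9.81 m/s² × 640 m = 1.745×10^7 Pa = 0.01745 GPa
Total = 0.06518 + 0.01745 = 0.082635 GPa

0.083 GPa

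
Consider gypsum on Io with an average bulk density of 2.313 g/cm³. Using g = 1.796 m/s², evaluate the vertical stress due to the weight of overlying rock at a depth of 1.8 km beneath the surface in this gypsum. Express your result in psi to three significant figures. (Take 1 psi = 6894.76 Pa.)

gypsum: 2313 kg/m³ × 1.796 m/s² × 1800 m = 7.477×10^6 Pa = 1085 psi

1080 psi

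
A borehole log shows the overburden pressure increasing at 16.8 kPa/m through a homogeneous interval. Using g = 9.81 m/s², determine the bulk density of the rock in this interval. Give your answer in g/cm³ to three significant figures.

1.71 g/cm³

ρ = (dP/dz)/g = 16.8 kPa/m / 9.81 m/s² = 16800 Pa/m / 9.81 m/s² = 1712.5 kg/m³
= 1.713 g/cm³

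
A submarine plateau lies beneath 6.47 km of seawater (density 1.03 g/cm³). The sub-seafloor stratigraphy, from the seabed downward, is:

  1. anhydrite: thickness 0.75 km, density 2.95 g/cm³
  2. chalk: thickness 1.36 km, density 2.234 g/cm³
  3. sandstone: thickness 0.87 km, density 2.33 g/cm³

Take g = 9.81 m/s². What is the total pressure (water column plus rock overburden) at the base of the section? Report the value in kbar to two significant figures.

1.4 kbar

seawater: 1030 kg/m³ × 9.81 m/s² × 6470 m = 6.537×10^7 Pa = 0.6537 kbar
anhydrite: 2950 kg/m³ × 9.81 m/s² × 750 m = 2.170×10^7 Pa = 0.2170 kbar
chalk: 2234 kg/m³ × 9.81 m/s² × 1360 m = 2.981×10^7 Pa = 0.2981 kbar
sandstone: 2330 kg/m³ × 9.81 m/s² × 870 m = 1.989×10^7 Pa = 0.1989 kbar
Total = 0.6537 + 0.2170 + 0.2981 + 0.1989 = 1.3677 kbar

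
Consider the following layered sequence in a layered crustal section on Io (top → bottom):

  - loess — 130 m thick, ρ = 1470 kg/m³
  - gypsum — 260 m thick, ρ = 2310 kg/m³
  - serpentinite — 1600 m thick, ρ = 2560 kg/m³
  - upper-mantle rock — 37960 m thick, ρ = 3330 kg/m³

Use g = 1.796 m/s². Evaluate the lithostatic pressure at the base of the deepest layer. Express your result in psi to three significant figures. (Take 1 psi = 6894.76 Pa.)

loess: 1470 kg/m³ × 1.796 m/s² × 130 m = 3.432×10^5 Pa = 49.78 psi
gypsum: 2310 kg/m³ × 1.796 m/s² × 260 m = 1.079×10^6 Pa = 156.4 psi
serpentinite: 2560 kg/m³ × 1.796 m/s² × 1600 m = 7.356×10^6 Pa = 1067 psi
upper-mantle rock: 3330 kg/m³ × 1.796 m/s² × 37960 m = 2.270×10^8 Pa = 32927 psi
Total = 49.78 + 156.4 + 1067 + 32927 = 34201 psi

34200 psi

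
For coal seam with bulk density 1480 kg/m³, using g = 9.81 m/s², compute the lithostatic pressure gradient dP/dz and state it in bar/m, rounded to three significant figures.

dP/dz = ρg = 1480 kg/m³ × 9.81 m/s² = 14519 Pa/m
= 14519 Pa/m × (1 bar/m / 1.0000×10^5 Pa/m) = 0.14519 bar/m

0.145 bar/m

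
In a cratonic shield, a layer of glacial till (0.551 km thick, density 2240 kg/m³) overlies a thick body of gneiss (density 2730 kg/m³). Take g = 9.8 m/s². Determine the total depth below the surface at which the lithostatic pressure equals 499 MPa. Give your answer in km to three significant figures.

18.8 km

Pressure at base of upper layers: 2240×9.8×551 = 1.210×10^7 Pa = 12.10 MPa
Remaining pressure to be supplied by gneiss: 4.990×10^8 − 1.210×10^7 = 4.869×10^8 Pa
Additional depth in gneiss = 4.869×10^8 Pa / (2730 kg/m³ × 9.8 m/s²) = 18199 m
Total depth = 551 m + 18199 m = 18750 m
= 18.750 km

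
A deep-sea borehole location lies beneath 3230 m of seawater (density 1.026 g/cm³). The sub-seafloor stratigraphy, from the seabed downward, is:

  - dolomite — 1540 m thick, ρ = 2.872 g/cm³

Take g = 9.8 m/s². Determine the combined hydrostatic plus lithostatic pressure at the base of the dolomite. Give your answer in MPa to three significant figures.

75.8 MPa

seawater: 1026 kg/m³ × 9.8 m/s² × 3230 m = 3.248×10^7 Pa = 32.48 MPa
dolomite: 2872 kg/m³ × 9.8 m/s² × 1540 m = 4.334×10^7 Pa = 43.34 MPa
Total = 32.48 + 43.34 = 75.821 MPa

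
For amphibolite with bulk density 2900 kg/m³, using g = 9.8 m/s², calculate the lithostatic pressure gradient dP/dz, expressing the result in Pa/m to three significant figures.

28400 Pa/m

dP/dz = ρg = 2900 kg/m³ × 9.8 m/s² = 28420 Pa/m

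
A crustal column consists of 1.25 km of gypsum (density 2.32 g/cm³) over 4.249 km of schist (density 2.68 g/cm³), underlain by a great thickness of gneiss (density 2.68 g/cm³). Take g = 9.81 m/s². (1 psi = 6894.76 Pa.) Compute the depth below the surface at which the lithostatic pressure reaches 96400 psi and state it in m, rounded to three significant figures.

Pressure at base of upper layers: 2320×9.81×1250 + 2680×9.81×4249 = 1.402×10^8 Pa = 20328 psi
Remaining pressure to be supplied by gneiss: 6.647×10^8 − 1.402×10^8 = 5.245×10^8 Pa
Additional depth in gneiss = 5.245×10^8 Pa / (2680 kg/m³ × 9.81 m/s²) = 19950 m
Total depth = 5499 m + 19950 m = 25449 m

25400 m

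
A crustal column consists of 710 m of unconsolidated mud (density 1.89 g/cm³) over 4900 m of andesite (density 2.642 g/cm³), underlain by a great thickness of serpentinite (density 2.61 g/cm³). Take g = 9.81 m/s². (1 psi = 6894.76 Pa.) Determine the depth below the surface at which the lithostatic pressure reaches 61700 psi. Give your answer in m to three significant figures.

Pressure at base of upper layers: 1890×9.81×710 + 2642×9.81×4900 = 1.402×10^8 Pa = 20329 psi
Remaining pressure to be supplied by serpentinite: 4.254×10^8 − 1.402×10^8 = 2.852×10^8 Pa
Additional depth in serpentinite = 2.852×10^8 Pa / (2610 kg/m³ × 9.81 m/s²) = 11141 m
Total depth = 5610 m + 11141 m = 16751 m

16800 m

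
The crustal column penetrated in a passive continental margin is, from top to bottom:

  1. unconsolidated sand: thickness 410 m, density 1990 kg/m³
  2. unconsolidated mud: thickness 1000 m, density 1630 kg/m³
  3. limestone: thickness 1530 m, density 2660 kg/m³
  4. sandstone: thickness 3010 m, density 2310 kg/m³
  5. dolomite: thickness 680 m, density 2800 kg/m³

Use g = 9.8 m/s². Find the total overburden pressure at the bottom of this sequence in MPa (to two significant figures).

unconsolidated sand: 1990 kg/m³ × 9.8 m/s² × 410 m = 7.996×10^6 Pa = 7.996 MPa
unconsolidated mud: 1630 kg/m³ × 9.8 m/s² × 1000 m = 1.597×10^7 Pa = 15.97 MPa
limestone: 2660 kg/m³ × 9.8 m/s² × 1530 m = 3.988×10^7 Pa = 39.88 MPa
sandstone: 2310 kg/m³ × 9.8 m/s² × 3010 m = 6.814×10^7 Pa = 68.14 MPa
dolomite: 2800 kg/m³ × 9.8 m/s² × 680 m = 1.866×10^7 Pa = 18.66 MPa
Total = 7.996 + 15.97 + 39.88 + 68.14 + 18.66 = 150.65 MPa

150 MPa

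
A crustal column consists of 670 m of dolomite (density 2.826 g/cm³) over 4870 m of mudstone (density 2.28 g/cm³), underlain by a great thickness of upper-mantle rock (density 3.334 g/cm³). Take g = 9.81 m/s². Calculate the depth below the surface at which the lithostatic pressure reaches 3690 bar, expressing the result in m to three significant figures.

Pressure at base of upper layers: 2826×9.81×670 + 2280×9.81×4870 = 1.275×10^8 Pa = 1275 bar
Remaining pressure to be supplied by upper-mantle rock: 3.690×10^8 − 1.275×10^8 = 2.415×10^8 Pa
Additional depth in upper-mantle rock = 2.415×10^8 Pa / (3334 kg/m³ × 9.81 m/s²) = 7383.8 m
Total depth = 5540 m + 7383.8 m = 12924 m

12900 m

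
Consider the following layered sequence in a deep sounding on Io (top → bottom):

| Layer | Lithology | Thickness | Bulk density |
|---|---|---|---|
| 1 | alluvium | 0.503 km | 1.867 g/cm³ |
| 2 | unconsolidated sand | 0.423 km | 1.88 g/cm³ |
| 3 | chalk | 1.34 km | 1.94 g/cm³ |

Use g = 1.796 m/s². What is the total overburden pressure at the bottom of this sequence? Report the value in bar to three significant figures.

77.8 bar

alluvium: 1867 kg/m³ × 1.796 m/s² × 503 m = 1.687×10^6 Pa = 16.87 bar
unconsolidated sand: 1880 kg/m³ × 1.796 m/s² × 423 m = 1.428×10^6 Pa = 14.28 bar
chalk: 1940 kg/m³ × 1.796 m/s² × 1340 m = 4.669×10^6 Pa = 46.69 bar
Total = 16.87 + 14.28 + 46.69 = 77.838 bar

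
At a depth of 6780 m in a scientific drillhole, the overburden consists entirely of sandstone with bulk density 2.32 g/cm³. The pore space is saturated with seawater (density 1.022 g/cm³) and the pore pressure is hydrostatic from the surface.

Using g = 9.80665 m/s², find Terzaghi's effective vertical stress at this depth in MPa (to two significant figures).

Overburden (lithostatic) stress σ_v:
sandstone: 2320 kg/m³ × 9.80665 m/s² × 6780 m = 1.543×10^8 Pa = 154.3 MPa
Pore pressure P_p = 1022 kg/m³ × 9.80665 m/s² × 6780 m = 6.795×10^7 Pa = 67.95 MPa
Effective stress σ' = σ_v − P_p = 154.3 − 67.95 = 86.303 MPa

86 MPa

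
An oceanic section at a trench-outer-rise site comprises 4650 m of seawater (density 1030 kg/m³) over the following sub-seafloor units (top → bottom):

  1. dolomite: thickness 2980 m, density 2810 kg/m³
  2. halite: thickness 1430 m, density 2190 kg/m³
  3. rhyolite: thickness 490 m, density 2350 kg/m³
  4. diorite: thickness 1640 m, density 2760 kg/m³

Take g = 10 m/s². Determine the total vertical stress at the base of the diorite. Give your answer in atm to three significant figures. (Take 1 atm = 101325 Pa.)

2170 atm

seawater: 1030 kg/m³ × 10 m/s² × 4650 m = 4.790×10^7 Pa = 472.7 atm
dolomite: 2810 kg/m³ × 10 m/s² × 2980 m = 8.374×10^7 Pa = 826.4 atm
halite: 2190 kg/m³ × 10 m/s² × 1430 m = 3.132×10^7 Pa = 309.1 atm
rhyolite: 2350 kg/m³ × 10 m/s² × 490 m = 1.151×10^7 Pa = 113.6 atm
diorite: 2760 kg/m³ × 10 m/s² × 1640 m = 4.526×10^7 Pa = 446.7 atm
Total = 472.7 + 826.4 + 309.1 + 113.6 + 446.7 = 2168.6 atm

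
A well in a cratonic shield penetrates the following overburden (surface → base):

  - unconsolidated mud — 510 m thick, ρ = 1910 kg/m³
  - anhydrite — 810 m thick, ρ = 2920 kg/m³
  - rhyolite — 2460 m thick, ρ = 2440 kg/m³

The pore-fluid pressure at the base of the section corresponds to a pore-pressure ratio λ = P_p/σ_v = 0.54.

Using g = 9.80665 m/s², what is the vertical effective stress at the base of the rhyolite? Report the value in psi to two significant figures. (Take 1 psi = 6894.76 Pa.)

6100 psi

Overburden (lithostatic) stress σ_v:
unconsolidated mud: 1910 kg/m³ × 9.80665 m/s² × 510 m = 9.553×10^6 Pa = 9.553 MPa
anhydrite: 2920 kg/m³ × 9.80665 m/s² × 810 m = 2.319×10^7 Pa = 23.19 MPa
rhyolite: 2440 kg/m³ × 9.80665 m/s² × 2460 m = 5.886×10^7 Pa = 58.86 MPa
Total = 9.553 + 23.19 + 58.86 = 91.611 MPa
Pore pressure P_p = λ·σ_v = 0.54 × 91.61 MPa = 49.47 MPa
Effective stress σ' = σ_v − P_p = 91.61 − 49.47 = 42.141 MPa = 6112.0 psi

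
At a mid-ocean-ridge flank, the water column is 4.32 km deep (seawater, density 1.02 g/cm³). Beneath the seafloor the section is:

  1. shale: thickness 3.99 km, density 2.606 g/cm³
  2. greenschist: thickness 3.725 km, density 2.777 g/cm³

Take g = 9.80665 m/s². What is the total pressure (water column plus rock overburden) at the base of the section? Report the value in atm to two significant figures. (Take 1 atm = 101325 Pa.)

seawater: 1020 kg/m³ × 9.80665 m/s² × 4320 m = 4.321×10^7 Pa = 426.5 atm
shale: 2606 kg/m³ × 9.80665 m/s² × 3990 m = 1.020×10^8 Pa = 1006 atm
greenschist: 2777 kg/m³ × 9.80665 m/s² × 3725 m = 1.014×10^8 Pa = 1001 atm
Total = 426.5 + 1006 + 1001 = 2434.0 atm

2400 atm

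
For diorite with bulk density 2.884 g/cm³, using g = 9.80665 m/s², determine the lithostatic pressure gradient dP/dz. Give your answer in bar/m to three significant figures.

0.283 bar/m

dP/dz = ρg = 2884 kg/m³ × 9.80665 m/s² = 28282 Pa/m
= 28282 Pa/m × (1 bar/m / 1.0000×10^5 Pa/m) = 0.28282 bar/m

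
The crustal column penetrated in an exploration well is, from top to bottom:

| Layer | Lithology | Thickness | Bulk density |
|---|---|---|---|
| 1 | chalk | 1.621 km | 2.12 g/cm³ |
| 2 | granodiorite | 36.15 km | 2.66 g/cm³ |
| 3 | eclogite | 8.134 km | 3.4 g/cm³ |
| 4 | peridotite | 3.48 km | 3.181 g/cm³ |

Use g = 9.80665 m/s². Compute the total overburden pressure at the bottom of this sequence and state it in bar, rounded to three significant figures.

chalk: 2120 kg/m³ × 9.80665 m/s² × 1621 m = 3.370×10^7 Pa = 337.0 bar
granodiorite: 2660 kg/m³ × 9.80665 m/s² × 36150 m = 9.430×10^8 Pa = 9430 bar
eclogite: 3400 kg/m³ × 9.80665 m/s² × 8134 m = 2.712×10^8 Pa = 2712 bar
peridotite: 3181 kg/m³ × 9.80665 m/s² × 3480 m = 1.086×10^8 Pa = 1086 bar
Total = 337.0 + 9430 + 2712 + 1086 = 13565 bar

13600 bar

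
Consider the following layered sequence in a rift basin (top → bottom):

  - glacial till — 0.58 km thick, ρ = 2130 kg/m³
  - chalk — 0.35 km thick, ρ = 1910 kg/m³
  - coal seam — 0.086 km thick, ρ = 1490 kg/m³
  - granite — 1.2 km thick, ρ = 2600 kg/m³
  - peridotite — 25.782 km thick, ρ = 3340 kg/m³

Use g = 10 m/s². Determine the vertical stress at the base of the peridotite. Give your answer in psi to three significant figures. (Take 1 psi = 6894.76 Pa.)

glacial till: 2130 kg/m³ × 10 m/s² × 580 m = 1.235×10^7 Pa = 1792 psi
chalk: 1910 kg/m³ × 10 m/s² × 350 m = 6.685×10^6 Pa = 969.6 psi
coal seam: 1490 kg/m³ × 10 m/s² × 86 m = 1.281×10^6 Pa = 185.9 psi
granite: 2600 kg/m³ × 10 m/s² × 1200 m = 3.120×10^7 Pa = 4525 psi
peridotite: 3340 kg/m³ × 10 m/s² × 25782 m = 8.611×10^8 Pa = 1.249×10^5 psi
Total = 1792 + 969.6 + 185.9 + 4525 + 1.249×10^5 = 1.3237×10^5 psi

132000 psi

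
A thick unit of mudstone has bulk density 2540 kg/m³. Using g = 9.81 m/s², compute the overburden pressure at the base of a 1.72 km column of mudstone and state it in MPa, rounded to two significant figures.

43 MPa

mudstone: 2540 kg/m³ × 9.81 m/s² × 1720 m = 4.286×10^7 Pa = 42.86 MPa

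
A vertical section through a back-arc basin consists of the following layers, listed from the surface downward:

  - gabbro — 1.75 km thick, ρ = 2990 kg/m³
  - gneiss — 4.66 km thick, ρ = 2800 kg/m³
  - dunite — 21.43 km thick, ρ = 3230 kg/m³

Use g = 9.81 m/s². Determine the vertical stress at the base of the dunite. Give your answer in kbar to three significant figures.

gabbro: 2990 kg/m³ × 9.81 m/s² × 1750 m = 5.133×10^7 Pa = 0.5133 kbar
gneiss: 2800 kg/m³ × 9.81 m/s² × 4660 m = 1.280×10^8 Pa = 1.280 kbar
dunite: 3230 kg/m³ × 9.81 m/s² × 21430 m = 6.790×10^8 Pa = 6.790 kbar
Total = 0.5133 + 1.280 + 6.790 = 8.5837 kbar

8.58 kbar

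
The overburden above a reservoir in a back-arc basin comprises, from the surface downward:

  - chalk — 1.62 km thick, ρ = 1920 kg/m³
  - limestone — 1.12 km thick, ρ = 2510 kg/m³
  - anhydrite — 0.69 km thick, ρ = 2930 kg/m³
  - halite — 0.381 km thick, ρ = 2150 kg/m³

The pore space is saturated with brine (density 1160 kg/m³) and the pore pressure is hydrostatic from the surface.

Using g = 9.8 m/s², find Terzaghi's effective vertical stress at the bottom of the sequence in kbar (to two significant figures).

Overburden (lithostatic) stress σ_v:
chalk: 1920 kg/m³ × 9.8 m/s² × 1620 m = 3.048×10^7 Pa = 30.48 MPa
limestone: 2510 kg/m³ × 9.8 m/s² × 1120 m = 2.755×10^7 Pa = 27.55 MPa
anhydrite: 2930 kg/m³ × 9.8 m/s² × 690 m = 1.981×10^7 Pa = 19.81 MPa
halite: 2150 kg/m³ × 9.8 m/s² × 381 m = 8.028×10^6 Pa = 8.028 MPa
Total = 30.48 + 27.55 + 19.81 + 8.028 = 85.872 MPa
Pore pressure P_p = 1160 kg/m³ × 9.8 m/s² × 3811 m = 4.332×10^7 Pa = 43.32 MPa
Effective stress σ' = σ_v − P_p = 85.87 − 43.32 = 42.549 MPa = 0.42549 kbar

0.43 kbar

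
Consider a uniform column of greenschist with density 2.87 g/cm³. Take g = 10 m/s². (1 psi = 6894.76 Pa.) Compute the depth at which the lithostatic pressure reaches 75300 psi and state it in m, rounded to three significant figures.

18100 m

h = P/(ρg) = 75300 psi / (2870 kg/m³ × 10 m/s²) = 5.192×10^8 Pa / 28700 Pa/m = 18090 m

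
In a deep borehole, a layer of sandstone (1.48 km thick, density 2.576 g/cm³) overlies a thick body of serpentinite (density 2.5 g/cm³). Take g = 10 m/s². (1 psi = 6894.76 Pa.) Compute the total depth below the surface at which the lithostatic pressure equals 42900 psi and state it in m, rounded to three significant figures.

11800 m

Pressure at base of upper layers: 2576×10×1480 = 3.812×10^7 Pa = 5530 psi
Remaining pressure to be supplied by serpentinite: 2.958×10^8 − 3.812×10^7 = 2.577×10^8 Pa
Additional depth in serpentinite = 2.577×10^8 Pa / (2500 kg/m³ × 10 m/s²) = 10306 m
Total depth = 1480 m + 10306 m = 11786 m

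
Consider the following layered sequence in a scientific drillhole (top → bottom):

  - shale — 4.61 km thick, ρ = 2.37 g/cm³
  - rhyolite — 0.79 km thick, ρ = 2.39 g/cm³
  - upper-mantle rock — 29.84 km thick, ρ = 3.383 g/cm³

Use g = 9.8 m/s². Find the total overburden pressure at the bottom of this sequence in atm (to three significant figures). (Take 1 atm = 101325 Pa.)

shale: 2370 kg/m³ × 9.8 m/s² × 4610 m = 1.071×10^8 Pa = 1057 atm
rhyolite: 2390 kg/m³ × 9.8 m/s² × 790 m = 1.850×10^7 Pa = 182.6 atm
upper-mantle rock: 3383 kg/m³ × 9.8 m/s² × 29840 m = 9.893×10^8 Pa = 9764 atm
Total = 1057 + 182.6 + 9764 = 11003 atm

11000 atm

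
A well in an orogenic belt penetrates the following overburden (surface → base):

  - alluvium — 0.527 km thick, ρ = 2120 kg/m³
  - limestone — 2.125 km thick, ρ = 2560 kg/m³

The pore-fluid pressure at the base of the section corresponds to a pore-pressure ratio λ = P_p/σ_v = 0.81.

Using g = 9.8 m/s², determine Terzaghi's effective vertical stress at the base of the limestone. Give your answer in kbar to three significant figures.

0.122 kbar

Overburden (lithostatic) stress σ_v:
alluvium: 2120 kg/m³ × 9.8 m/s² × 527 m = 1.095×10^7 Pa = 10.95 MPa
limestone: 2560 kg/m³ × 9.8 m/s² × 2125 m = 5.331×10^7 Pa = 53.31 MPa
Total = 10.95 + 53.31 = 64.261 MPa
Pore pressure P_p = λ·σ_v = 0.81 × 64.26 MPa = 52.05 MPa
Effective stress σ' = σ_v − P_p = 64.26 − 52.05 = 12.210 MPa = 0.12210 kbar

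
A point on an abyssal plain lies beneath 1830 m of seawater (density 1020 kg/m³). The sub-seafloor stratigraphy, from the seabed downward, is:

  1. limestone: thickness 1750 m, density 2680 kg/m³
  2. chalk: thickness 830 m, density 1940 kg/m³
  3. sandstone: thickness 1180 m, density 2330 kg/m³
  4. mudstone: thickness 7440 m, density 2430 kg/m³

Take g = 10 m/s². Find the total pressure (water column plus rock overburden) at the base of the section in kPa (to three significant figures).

290000 kPa

seawater: 1020 kg/m³ × 10 m/s² × 1830 m = 1.867×10^7 Pa = 18666 kPa
limestone: 2680 kg/m³ × 10 m/s² × 1750 m = 4.690×10^7 Pa = 46900 kPa
chalk: 1940 kg/m³ × 10 m/s² × 830 m = 1.610×10^7 Pa = 16102 kPa
sandstone: 2330 kg/m³ × 10 m/s² × 1180 m = 2.749×10^7 Pa = 27494 kPa
mudstone: 2430 kg/m³ × 10 m/s² × 7440 m = 1.808×10^8 Pa = 1.808×10^5 kPa
Total = 18666 + 46900 + 16102 + 27494 + 1.808×10^5 = 2.8995×10^5 kPa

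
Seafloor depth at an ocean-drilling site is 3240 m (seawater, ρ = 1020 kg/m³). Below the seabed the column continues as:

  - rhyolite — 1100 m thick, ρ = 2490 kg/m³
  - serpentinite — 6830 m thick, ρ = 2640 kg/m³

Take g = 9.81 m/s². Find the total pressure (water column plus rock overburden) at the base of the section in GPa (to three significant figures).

0.236 GPa

seawater: 1020 kg/m³ × 9.81 m/s² × 3240 m = 3.242×10^7 Pa = 0.03242 GPa
rhyolite: 2490 kg/m³ × 9.81 m/s² × 1100 m = 2.687×10^7 Pa = 0.02687 GPa
serpentinite: 2640 kg/m³ × 9.81 m/s² × 6830 m = 1.769×10^8 Pa = 0.1769 GPa
Total = 0.03242 + 0.02687 + 0.1769 = 0.23618 GPa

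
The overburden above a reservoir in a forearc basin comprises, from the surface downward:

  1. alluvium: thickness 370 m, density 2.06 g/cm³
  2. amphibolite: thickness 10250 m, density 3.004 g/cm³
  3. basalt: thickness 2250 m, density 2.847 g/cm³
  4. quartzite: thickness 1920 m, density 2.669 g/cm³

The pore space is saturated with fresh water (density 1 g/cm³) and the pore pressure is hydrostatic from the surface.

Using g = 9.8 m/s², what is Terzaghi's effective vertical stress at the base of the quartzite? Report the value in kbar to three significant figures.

2.77 kbar

Overburden (lithostatic) stress σ_v:
alluvium: 2060 kg/m³ × 9.8 m/s² × 370 m = 7.470×10^6 Pa = 7.470 MPa
amphibolite: 3004 kg/m³ × 9.8 m/s² × 10250 m = 3.018×10^8 Pa = 301.8 MPa
basalt: 2847 kg/m³ × 9.8 m/s² × 2250 m = 6.278×10^7 Pa = 62.78 MPa
quartzite: 2669 kg/m³ × 9.8 m/s² × 1920 m = 5.022×10^7 Pa = 50.22 MPa
Total = 7.470 + 301.8 + 62.78 + 50.22 = 422.22 MPa
Pore pressure P_p = 1000 kg/m³ × 9.8 m/s² × 14790 m = 1.449×10^8 Pa = 144.9 MPa
Effective stress σ' = σ_v − P_p = 422.2 − 144.9 = 277.28 MPa = 2.7728 kbar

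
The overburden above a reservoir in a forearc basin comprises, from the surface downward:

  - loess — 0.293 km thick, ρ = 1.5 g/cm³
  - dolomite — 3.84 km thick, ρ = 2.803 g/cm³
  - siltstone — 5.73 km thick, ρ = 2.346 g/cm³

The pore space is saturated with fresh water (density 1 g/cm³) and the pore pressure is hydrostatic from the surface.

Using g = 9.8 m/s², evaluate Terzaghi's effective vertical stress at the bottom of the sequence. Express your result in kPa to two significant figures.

140000 kPa

Overburden (lithostatic) stress σ_v:
loess: 1500 kg/m³ × 9.8 m/s² × 293 m = 4.307×10^6 Pa = 4.307 MPa
dolomite: 2803 kg/m³ × 9.8 m/s² × 3840 m = 1.055×10^8 Pa = 105.5 MPa
siltstone: 2346 kg/m³ × 9.8 m/s² × 5730 m = 1.317×10^8 Pa = 131.7 MPa
Total = 4.307 + 105.5 + 131.7 = 241.53 MPa
Pore pressure P_p = 1000 kg/m³ × 9.8 m/s² × 9863 m = 9.666×10^7 Pa = 96.66 MPa
Effective stress σ' = σ_v − P_p = 241.5 − 96.66 = 144.87 MPa = 1.4487×10^5 kPa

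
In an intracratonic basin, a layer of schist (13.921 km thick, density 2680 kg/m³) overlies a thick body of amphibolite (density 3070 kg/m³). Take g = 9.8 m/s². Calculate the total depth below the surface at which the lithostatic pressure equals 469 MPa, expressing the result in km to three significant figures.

Pressure at base of upper layers: 2680×9.8×13921 = 3.656×10^8 Pa = 365.6 MPa
Remaining pressure to be supplied by amphibolite: 4.690×10^8 − 3.656×10^8 = 1.034×10^8 Pa
Additional depth in amphibolite = 1.034×10^8 Pa / (3070 kg/m³ × 9.8 m/s²) = 3436.1 m
Total depth = 13921 m + 3436.1 m = 17357 m
= 17.357 km

17.4 km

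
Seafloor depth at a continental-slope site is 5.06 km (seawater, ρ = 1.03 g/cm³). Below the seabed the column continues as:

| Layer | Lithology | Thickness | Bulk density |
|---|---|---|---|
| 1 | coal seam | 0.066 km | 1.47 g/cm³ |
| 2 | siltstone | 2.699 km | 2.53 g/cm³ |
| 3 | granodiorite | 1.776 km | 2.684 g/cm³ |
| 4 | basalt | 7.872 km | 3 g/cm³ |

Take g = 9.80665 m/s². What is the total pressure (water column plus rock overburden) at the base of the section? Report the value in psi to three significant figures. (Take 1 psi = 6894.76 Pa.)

57600 psi

seawater: 1030 kg/m³ × 9.80665 m/s² × 5060 m = 5.111×10^7 Pa = 7413 psi
coal seam: 1470 kg/m³ × 9.80665 m/s² × 66 m = 9.514×10^5 Pa = 138.0 psi
siltstone: 2530 kg/m³ × 9.80665 m/s² × 2699 m = 6.696×10^7 Pa = 9712 psi
granodiorite: 2684 kg/m³ × 9.80665 m/s² × 1776 m = 4.675×10^7 Pa = 6780 psi
basalt: 3000 kg/m³ × 9.80665 m/s² × 7872 m = 2.316×10^8 Pa = 33590 psi
Total = 7413 + 138.0 + 9712 + 6780 + 33590 = 57633 psi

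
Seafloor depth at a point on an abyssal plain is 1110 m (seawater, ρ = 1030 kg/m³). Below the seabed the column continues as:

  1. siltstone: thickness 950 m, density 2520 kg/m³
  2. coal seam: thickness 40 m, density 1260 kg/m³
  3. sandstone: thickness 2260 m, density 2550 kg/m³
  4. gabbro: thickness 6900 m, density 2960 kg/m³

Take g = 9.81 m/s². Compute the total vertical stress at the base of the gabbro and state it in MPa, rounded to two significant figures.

290 MPa

seawater: 1030 kg/m³ × 9.81 m/s² × 1110 m = 1.122×10^7 Pa = 11.22 MPa
siltstone: 2520 kg/m³ × 9.81 m/s² × 950 m = 2.349×10^7 Pa = 23.49 MPa
coal seam: 1260 kg/m³ × 9.81 m/s² × 40 m = 4.944×10^5 Pa = 0.4944 MPa
sandstone: 2550 kg/m³ × 9.81 m/s² × 2260 m = 5.654×10^7 Pa = 56.54 MPa
gabbro: 2960 kg/m³ × 9.81 m/s² × 6900 m = 2.004×10^8 Pa = 200.4 MPa
Total = 11.22 + 23.49 + 0.4944 + 56.54 + 200.4 = 292.09 MPa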